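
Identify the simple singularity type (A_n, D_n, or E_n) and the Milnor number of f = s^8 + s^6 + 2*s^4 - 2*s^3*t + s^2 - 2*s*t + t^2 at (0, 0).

Type A_7, Milnor number mu = 7.

The Hessian of f at 0 is [[2, -2], [-2, 2]] with rank 1, so corank 1. A Groebner basis of the Jacobian ideal J(f) in C{s,t} is {-3*s^2 + 7*s*t + t^4 - 4*t^2, s^3 + s - t, s^2*t + 2*s/3 - t^3/3 - 2*t/3, s*t^2 + s/3 - 2*t^3/3 - t/3}; counting standard monomials gives mu = 7. Corank 1: A-series; mu = 7 gives A_7.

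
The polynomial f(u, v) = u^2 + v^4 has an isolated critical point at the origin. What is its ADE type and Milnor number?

Type A3, Milnor number mu = 3.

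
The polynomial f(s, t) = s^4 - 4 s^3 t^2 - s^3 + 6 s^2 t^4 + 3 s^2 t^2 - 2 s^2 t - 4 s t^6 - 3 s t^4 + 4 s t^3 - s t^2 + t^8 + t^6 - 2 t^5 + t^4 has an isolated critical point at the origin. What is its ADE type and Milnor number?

Type D_5, Milnor number mu = 5.

The Hessian of f at 0 is [[0, 0], [0, 0]] with rank 0, so corank 2. A Groebner basis of the Jacobian ideal J(f) in C{s,t} is {s*t^2 - s*t/3 - t^2/3, s*t/3 + t^3 + t^2/3, s^2 + 2*s*t/3 - t^2/3}; counting standard monomials gives mu = 5. Corank 2; j^3 = -s*(s + t)^2 has shape L^2 M (L != M), so D-series; mu = 5 gives D_5.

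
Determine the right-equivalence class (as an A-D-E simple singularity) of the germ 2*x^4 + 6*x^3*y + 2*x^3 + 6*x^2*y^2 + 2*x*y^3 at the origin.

The Hessian of f at 0 has rank 0. Corank 2; j^3 = 2*x^3 is a perfect cube, so E-series; the 4-jet and mu = 7 give E_7.

E_{7}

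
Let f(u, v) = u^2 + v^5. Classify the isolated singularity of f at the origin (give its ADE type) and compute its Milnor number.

Type A_{4}, Milnor number mu = 4.

The Hessian of f at 0 has rank 1. Corank 1: A-series; mu = 4 gives A_4.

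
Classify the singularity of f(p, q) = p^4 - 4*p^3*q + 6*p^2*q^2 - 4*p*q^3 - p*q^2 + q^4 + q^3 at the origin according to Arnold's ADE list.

D5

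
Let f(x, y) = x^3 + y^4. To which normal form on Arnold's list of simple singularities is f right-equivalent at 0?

The Hessian of f at 0 has rank 0. Corank 2; j^3 = x^3 is a perfect cube, so E-series; the 4-jet and mu = 6 give E_6.

E6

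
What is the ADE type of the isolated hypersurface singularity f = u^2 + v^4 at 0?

A_{3}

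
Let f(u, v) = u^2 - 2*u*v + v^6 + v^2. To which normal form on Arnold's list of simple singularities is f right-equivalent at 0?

The Hessian of f at 0 has rank 1. Corank 1: A-series; mu = 5 gives A_5.

A_{5}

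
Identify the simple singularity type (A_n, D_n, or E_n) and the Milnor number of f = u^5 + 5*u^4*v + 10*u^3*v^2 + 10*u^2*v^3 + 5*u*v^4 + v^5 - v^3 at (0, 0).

Type E8, Milnor number mu = 8.

The Hessian of f at 0 is [[0, 0], [0, 0]] with rank 0, so corank 2. A Groebner basis of the Jacobian ideal J(f) in C{u,v} is {u^4 + 4*u^3*v, v^2}; counting standard monomials gives mu = 8. Corank 2; j^3 = -v^3 is a perfect cube, so E-series; the 5-jet and mu = 8 give E_8.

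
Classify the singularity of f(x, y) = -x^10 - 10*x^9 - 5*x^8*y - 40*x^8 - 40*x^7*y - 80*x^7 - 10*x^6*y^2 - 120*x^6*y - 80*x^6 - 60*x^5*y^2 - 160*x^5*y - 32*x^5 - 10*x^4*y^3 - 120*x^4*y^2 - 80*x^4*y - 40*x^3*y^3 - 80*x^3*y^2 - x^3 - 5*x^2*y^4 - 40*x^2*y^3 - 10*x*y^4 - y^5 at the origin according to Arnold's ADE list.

The Hessian of f at 0 has rank 0. Corank 2; j^3 = -x^3 is a perfect cube, so E-series; the 5-jet and mu = 8 give E_8.

E_{8}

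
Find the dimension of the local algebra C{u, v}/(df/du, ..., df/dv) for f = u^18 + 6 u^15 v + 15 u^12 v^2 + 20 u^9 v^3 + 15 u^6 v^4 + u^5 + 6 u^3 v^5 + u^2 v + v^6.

The Hessian of f at 0 has rank 0. Corank 2; j^3 = u^2*v has shape L^2 M (L != M), so D-series; mu = 7 gives D_7.

7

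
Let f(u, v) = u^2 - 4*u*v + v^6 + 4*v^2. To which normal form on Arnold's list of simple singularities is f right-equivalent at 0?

The Hessian of f at 0 has rank 1. Corank 1: A-series; mu = 5 gives A_5.

A_{5}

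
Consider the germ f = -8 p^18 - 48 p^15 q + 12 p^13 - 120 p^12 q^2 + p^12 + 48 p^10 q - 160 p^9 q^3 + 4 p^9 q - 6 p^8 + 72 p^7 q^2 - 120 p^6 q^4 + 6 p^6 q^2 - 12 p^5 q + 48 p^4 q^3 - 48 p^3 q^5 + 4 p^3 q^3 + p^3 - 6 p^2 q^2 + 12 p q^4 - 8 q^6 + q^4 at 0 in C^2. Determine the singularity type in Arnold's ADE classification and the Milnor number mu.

Type E_6, Milnor number mu = 6.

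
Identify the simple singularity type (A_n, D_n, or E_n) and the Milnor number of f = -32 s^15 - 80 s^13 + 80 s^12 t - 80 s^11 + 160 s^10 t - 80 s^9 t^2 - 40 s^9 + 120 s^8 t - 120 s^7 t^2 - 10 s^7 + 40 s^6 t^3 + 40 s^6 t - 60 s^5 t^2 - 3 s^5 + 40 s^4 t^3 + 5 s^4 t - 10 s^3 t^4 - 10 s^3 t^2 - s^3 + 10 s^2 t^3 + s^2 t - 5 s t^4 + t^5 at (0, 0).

Type D6, Milnor number mu = 6.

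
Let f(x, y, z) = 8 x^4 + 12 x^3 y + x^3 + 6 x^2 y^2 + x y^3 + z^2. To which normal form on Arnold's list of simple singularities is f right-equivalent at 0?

E_{7}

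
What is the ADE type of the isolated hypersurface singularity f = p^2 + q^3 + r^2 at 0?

A_{2}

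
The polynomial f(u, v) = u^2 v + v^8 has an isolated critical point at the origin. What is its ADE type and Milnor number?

The Hessian of f at 0 is [[0, 0], [0, 0]] with rank 0, so corank 2. A Groebner basis of the Jacobian ideal J(f) in C{u,v} is {u^2/8 + v^7, u^3, u*v}; counting standard monomials gives mu = 9. Corank 2; j^3 = u^2*v has shape L^2 M (L != M), so D-series; mu = 9 gives D_9.

Type D_9, Milnor number mu = 9.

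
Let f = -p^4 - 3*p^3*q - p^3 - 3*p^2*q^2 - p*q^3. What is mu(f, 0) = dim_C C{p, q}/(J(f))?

7

The Hessian of f at 0 has rank 0. Corank 2; j^3 = -p^3 is a perfect cube, so E-series; the 4-jet and mu = 7 give E_7.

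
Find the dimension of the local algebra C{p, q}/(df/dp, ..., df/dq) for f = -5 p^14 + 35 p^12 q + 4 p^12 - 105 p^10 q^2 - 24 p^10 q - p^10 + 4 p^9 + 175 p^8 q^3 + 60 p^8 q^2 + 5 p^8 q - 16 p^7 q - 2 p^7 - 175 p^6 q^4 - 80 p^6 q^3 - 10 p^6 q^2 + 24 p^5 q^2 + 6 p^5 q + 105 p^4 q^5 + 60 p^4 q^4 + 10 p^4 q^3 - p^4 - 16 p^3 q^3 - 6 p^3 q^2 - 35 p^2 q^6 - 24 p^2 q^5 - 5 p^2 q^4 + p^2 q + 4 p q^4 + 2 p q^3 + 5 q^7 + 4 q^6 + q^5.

The Hessian of f at 0 has rank 0. Corank 2; j^3 = p^2*q has shape L^2 M (L != M), so D-series; mu = 8 gives D_8.

8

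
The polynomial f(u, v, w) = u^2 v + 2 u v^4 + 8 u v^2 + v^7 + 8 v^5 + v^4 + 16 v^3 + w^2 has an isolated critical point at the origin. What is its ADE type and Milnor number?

Type D_{5}, Milnor number mu = 5.

The Hessian of f at 0 has rank 1. Corank 2; j^3 = v*(u + 4*v)^2 has shape L^2 M (L != M), so D-series; mu = 5 gives D_5.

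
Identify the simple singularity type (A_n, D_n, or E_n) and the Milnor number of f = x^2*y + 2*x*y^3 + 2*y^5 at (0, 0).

Type D_6, Milnor number mu = 6.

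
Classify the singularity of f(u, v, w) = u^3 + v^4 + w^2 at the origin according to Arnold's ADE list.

E_6

The Hessian of f at 0 has rank 1. Corank 2; j^3 = u^3 is a perfect cube, so E-series; the 4-jet and mu = 6 give E_6.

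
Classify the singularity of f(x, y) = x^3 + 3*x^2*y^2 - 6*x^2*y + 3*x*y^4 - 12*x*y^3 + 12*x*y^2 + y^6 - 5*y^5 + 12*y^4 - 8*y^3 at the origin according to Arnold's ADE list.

The Hessian of f at 0 is [[0, 0], [0, 0]] with rank 0, so corank 2. A Groebner basis of the Jacobian ideal J(f) in C{x,y} is {y^4, x^3 - 6*x^2*y - 6*x^2 + 24*x*y + 16*y^3 - 24*y^2, x^2/2 + x*y^2 - 2*x*y - 2*y^3 + 2*y^2}; counting standard monomials gives mu = 8. Corank 2; j^3 = (x - 2*y)^3 is a perfect cube, so E-series; the 5-jet and mu = 8 give E_8.

E_{8}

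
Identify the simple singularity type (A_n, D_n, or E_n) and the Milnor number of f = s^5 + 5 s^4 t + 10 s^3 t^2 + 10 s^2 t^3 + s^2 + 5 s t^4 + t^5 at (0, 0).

The Hessian of f at 0 has rank 1. Corank 1: A-series; mu = 4 gives A_4.

Type A_4, Milnor number mu = 4.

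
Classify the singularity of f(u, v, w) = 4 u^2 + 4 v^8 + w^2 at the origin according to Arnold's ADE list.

The Hessian of f at 0 is [[8, 0, 0], [0, 0, 0], [0, 0, 2]] with rank 2, so corank 1. A Groebner basis of the Jacobian ideal J(f) in C{u,v,w} is {v^7, u, w}; counting standard monomials gives mu = 7. Corank 1: A-series; mu = 7 gives A_7.

A7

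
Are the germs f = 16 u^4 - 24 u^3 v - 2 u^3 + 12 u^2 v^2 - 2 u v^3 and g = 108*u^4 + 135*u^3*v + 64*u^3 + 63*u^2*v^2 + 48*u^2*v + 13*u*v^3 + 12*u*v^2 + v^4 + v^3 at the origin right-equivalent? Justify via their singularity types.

Yes.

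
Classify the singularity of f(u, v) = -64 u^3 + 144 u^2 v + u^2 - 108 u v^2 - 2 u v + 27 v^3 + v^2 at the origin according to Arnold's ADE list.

The Hessian of f at 0 is [[2, -2], [-2, 2]] with rank 1, so corank 1. A Groebner basis of the Jacobian ideal J(f) in C{u,v} is {v^2, u - v}; counting standard monomials gives mu = 2. Corank 1: A-series; mu = 2 gives A_2.

A2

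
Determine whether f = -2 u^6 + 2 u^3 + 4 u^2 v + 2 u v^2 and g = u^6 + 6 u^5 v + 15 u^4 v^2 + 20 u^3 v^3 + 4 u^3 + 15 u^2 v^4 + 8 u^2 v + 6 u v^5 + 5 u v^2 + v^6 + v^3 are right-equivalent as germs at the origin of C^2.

Yes.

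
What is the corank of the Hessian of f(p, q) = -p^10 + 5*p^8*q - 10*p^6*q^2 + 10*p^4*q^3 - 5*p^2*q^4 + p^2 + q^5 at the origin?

1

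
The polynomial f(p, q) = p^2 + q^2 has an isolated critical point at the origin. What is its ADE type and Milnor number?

The Hessian of f at 0 has rank 2. Corank 0: nondegenerate Morse point, so A_1.

Type A_1, Milnor number mu = 1.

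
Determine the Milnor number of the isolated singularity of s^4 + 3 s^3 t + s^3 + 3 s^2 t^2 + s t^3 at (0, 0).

7

The Hessian of f at 0 is [[0, 0], [0, 0]] with rank 0, so corank 2. A Groebner basis of the Jacobian ideal J(f) in C{s,t} is {3*s^2 + t^4 + t^3, s^3, s^2*t - s^2 - t^3/3, 2*s^2 + s*t^2 + 2*t^3/3}; counting standard monomials gives mu = 7. Corank 2; j^3 = s^3 is a perfect cube, so E-series; the 4-jet and mu = 7 give E_7.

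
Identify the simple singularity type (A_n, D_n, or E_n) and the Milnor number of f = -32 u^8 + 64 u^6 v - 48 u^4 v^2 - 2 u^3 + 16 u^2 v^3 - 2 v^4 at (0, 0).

The Hessian of f at 0 has rank 0. Corank 2; j^3 = -2*u^3 is a perfect cube, so E-series; the 4-jet and mu = 6 give E_6.

Type E_{6}, Milnor number mu = 6.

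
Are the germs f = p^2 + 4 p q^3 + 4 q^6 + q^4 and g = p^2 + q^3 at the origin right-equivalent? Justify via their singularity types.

The Hessian of f at 0 has rank 1. Corank 1: A-series; mu = 3 gives A_3. The Hessian of g at 0 has rank 1. Corank 1: A-series; mu = 2 gives A_2. f is A_3 but g is A_2, hence not right-equivalent.

No.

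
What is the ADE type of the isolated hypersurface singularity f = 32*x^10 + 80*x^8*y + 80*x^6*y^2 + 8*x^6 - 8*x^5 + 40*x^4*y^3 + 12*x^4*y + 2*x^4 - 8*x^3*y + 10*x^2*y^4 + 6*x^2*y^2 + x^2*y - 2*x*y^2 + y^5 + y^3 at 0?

The Hessian of f at 0 is [[0, 0], [0, 0]] with rank 0, so corank 2. A Groebner basis of the Jacobian ideal J(f) in C{x,y} is {x^3 + 2*x^2 - 9*x*y/2 + 5*y^2/2, x^2*y - x*y/2 + y^2/2, -2*x^2 + x*y^2 + 7*x*y/2 - 3*y^2/2, -4*x^2 + 15*x*y/2 + y^3 - 7*y^2/2}; counting standard monomials gives mu = 6. Corank 2; j^3 = y*(x - y)^2 has shape L^2 M (L != M), so D-series; mu = 6 gives D_6.

D_6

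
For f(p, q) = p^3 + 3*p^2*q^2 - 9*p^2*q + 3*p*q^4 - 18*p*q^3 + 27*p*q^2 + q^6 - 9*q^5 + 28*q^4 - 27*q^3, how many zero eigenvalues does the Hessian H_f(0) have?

2

Hessian at 0 has rank 0.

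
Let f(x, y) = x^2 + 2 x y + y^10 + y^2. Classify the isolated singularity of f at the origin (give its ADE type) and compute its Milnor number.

Type A9, Milnor number mu = 9.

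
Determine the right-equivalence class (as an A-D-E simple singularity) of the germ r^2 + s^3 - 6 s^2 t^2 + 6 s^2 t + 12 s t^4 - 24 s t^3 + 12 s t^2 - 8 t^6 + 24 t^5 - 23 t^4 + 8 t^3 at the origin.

The Hessian of f at 0 is [[0, 0, 0], [0, 0, 0], [0, 0, 2]] with rank 1, so corank 2. A Groebner basis of the Jacobian ideal J(f) in C{s,t,r} is {s^3 - 3*s^2 - 12*s*t - 12*t^2, s^2*t + s^2 + 4*s*t + 4*t^2, -s^2/4 + s*t^2 - s*t - t^2, t^3, r}; counting standard monomials gives mu = 6. Corank 2; j^3 = (s + 2*t)^3 is a perfect cube, so E-series; the 4-jet and mu = 6 give E_6.

E_6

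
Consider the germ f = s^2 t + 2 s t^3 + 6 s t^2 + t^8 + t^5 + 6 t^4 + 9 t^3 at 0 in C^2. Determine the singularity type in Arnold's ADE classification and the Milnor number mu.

The Hessian of f at 0 is [[0, 0], [0, 0]] with rank 0, so corank 2. A Groebner basis of the Jacobian ideal J(f) in C{s,t} is {s^4 + 54*s^3 + 378*s^2*t + 3*s^2/2 + 1785*s*t^2/2 - 1449*s*t/2 - 2187*t^2, s^3*t - 9*s^3 - 54*s^2*t - s^2/8 - 865*s*t^2/8 + 645*s*t/8 + 243*t^2, s^3 + s^2*t^2 + 3*s^2*t, s*t + t^3 + 3*t^2}; counting standard monomials gives mu = 9. Corank 2; j^3 = t*(s + 3*t)^2 has shape L^2 M (L != M), so D-series; mu = 9 gives D_9.

Type D_9, Milnor number mu = 9.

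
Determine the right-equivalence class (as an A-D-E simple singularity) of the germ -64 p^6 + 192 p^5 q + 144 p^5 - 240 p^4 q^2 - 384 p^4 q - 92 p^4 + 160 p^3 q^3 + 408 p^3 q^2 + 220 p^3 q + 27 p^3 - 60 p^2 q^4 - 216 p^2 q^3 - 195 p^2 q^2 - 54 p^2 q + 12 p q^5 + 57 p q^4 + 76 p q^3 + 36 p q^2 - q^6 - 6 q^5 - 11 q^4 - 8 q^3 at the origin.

The Hessian of f at 0 is [[0, 0], [0, 0]] with rank 0, so corank 2. A Groebner basis of the Jacobian ideal J(f) in C{p,q} is {p^3 + 54*p^2 - 72*p*q + 24*q^2, p^2*q + 90*p^2 - 120*p*q + 40*q^2, 297*p^2/2 + p*q^2 - 198*p*q + 66*q^2, 243*p^2 - 324*p*q + q^3 + 108*q^2}; counting standard monomials gives mu = 6. Corank 2; j^3 = (3*p - 2*q)^3 is a perfect cube, so E-series; the 4-jet and mu = 6 give E_6.

E_{6}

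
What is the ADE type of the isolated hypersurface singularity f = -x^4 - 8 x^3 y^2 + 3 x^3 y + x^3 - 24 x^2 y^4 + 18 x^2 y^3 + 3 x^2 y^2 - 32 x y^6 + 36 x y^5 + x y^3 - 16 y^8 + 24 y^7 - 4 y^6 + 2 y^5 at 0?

E7

The Hessian of f at 0 is [[0, 0], [0, 0]] with rank 0, so corank 2. A Groebner basis of the Jacobian ideal J(f) in C{x,y} is {-3*x^2/19 + y^4 - y^3/19, x^3, x^2*y + x^2/19 + y^3/57, 8*x^2/19 + x*y^2 + 8*y^3/57}; counting standard monomials gives mu = 7. Corank 2; j^3 = x^3 is a perfect cube, so E-series; the 4-jet and mu = 7 give E_7.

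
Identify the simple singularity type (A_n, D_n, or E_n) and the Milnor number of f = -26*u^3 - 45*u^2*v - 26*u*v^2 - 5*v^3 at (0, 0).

Type D4, Milnor number mu = 4.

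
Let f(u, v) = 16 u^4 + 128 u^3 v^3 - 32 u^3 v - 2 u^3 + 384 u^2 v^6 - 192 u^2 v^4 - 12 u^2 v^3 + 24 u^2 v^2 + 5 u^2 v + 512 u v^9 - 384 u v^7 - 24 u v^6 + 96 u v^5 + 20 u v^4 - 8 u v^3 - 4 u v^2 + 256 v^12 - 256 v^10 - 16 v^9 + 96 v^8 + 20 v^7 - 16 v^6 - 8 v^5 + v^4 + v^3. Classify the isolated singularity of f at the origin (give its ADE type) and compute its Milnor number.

Type D5, Milnor number mu = 5.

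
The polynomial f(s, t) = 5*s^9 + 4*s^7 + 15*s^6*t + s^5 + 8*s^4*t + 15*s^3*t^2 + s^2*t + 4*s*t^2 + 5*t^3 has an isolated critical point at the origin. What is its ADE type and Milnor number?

The Hessian of f at 0 is [[0, 0], [0, 0]] with rank 0, so corank 2. A Groebner basis of the Jacobian ideal J(f) in C{s,t} is {t^3, s^2 - t^2, s*t + 2*t^2}; counting standard monomials gives mu = 4. Corank 2; j^3 = t*(s^2 + 4*s*t + 5*t^2) splits into three distinct lines over C (the quadratic factor has nonzero discriminant), so D_4.

Type D_4, Milnor number mu = 4.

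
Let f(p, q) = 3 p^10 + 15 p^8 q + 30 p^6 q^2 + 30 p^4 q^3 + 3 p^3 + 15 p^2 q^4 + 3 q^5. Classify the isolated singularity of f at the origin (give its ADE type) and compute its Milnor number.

The Hessian of f at 0 is [[0, 0], [0, 0]] with rank 0, so corank 2. A Groebner basis of the Jacobian ideal J(f) in C{p,q} is {q^4, p^2}; counting standard monomials gives mu = 8. Corank 2; j^3 = 3*p^3 is a perfect cube, so E-series; the 5-jet and mu = 8 give E_8.

Type E_8, Milnor number mu = 8.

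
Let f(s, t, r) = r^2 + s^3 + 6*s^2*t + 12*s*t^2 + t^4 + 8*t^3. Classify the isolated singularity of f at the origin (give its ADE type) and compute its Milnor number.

Type E6, Milnor number mu = 6.

The Hessian of f at 0 is [[0, 0, 0], [0, 0, 0], [0, 0, 2]] with rank 1, so corank 2. A Groebner basis of the Jacobian ideal J(f) in C{s,t,r} is {t^3, s^2 + 4*s*t + 4*t^2, r}; counting standard monomials gives mu = 6. Corank 2; j^3 = (s + 2*t)^3 is a perfect cube, so E-series; the 4-jet and mu = 6 give E_6.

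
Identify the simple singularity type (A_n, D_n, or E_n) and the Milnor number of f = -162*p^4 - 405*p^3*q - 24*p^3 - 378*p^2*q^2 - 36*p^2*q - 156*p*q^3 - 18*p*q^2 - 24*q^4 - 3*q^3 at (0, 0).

Type E_7, Milnor number mu = 7.

The Hessian of f at 0 is [[0, 0], [0, 0]] with rank 0, so corank 2. A Groebner basis of the Jacobian ideal J(f) in C{p,q} is {256*p^2/3 + 256*p*q/3 + q^4 + 8*q^3/9 + 64*q^2/3, p^3 + 28*p^2/3 + 28*p*q/3 + 2*q^3/9 + 7*q^2/3, p^2*q - 104*p^2/9 - 104*p*q/9 - 10*q^3/27 - 26*q^2/9, 32*p^2/3 + p*q^2 + 32*p*q/3 + 11*q^3/18 + 8*q^2/3}; counting standard monomials gives mu = 7. Corank 2; j^3 = -3*(2*p + q)^3 is a perfect cube, so E-series; the 4-jet and mu = 7 give E_7.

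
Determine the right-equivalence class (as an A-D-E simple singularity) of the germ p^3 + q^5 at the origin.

E8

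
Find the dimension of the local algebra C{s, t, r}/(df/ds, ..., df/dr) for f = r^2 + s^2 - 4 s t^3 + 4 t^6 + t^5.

The Hessian of f at 0 is [[2, 0, 0], [0, 0, 0], [0, 0, 2]] with rank 2, so corank 1. A Groebner basis of the Jacobian ideal J(f) in C{s,t,r} is {-s/2 + t^3, s^2, s*t, r}; counting standard monomials gives mu = 4. Corank 1: A-series; mu = 4 gives A_4.

4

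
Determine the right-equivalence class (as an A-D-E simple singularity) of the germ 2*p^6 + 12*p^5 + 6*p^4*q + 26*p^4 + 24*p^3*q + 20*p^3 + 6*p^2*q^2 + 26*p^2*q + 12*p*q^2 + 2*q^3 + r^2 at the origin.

The Hessian of f at 0 has rank 1. Corank 2; j^3 = 2*(2*p + q)*(5*p^2 + 4*p*q + q^2) splits into three distinct lines over C (the quadratic factor has nonzero discriminant), so D_4.

D_{4}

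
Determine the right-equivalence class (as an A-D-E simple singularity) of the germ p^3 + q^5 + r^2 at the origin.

The Hessian of f at 0 has rank 1. Corank 2; j^3 = p^3 is a perfect cube, so E-series; the 5-jet and mu = 8 give E_8.

E_{8}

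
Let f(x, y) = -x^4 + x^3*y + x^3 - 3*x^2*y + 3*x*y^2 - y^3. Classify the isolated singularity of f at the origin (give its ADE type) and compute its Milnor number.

Type E7, Milnor number mu = 7.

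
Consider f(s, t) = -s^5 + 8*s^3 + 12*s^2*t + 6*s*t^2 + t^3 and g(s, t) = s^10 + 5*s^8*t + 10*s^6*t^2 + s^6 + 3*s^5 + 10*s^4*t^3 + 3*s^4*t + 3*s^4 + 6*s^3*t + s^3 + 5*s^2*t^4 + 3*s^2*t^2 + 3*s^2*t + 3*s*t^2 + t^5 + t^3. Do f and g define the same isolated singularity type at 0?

The Hessian of f at 0 is [[0, 0], [0, 0]] with rank 0, so corank 2. A Groebner basis of the Jacobian ideal J(f) in C{s,t} is {t^5, s*t^3 + 3*t^4/8, s^2 + s*t + t^2/4}; counting standard monomials gives mu = 8. Corank 2; j^3 = (2*s + t)^3 is a perfect cube, so E-series; the 5-jet and mu = 8 give E_8. The Hessian of g at 0 is [[0, 0], [0, 0]] with rank 0, so corank 2. A Groebner basis of the Jacobian ideal J(g) in C{s,t} is {s^2/4 + s*t^3 + s*t^2/2 + s*t/2 + t^3/2 + t^2/4, t^4, s^3 + 3*s^2/2 + 3*s*t + t^3 + 3*t^2/2, s^2*t - s^2/2 + s*t^2 - s*t - t^2/2}; counting standard monomials gives mu = 8. Corank 2; j^3 = (s + t)^3 is a perfect cube, so E-series; the 5-jet and mu = 8 give E_8. Both have type E_8, hence right-equivalent.

Yes.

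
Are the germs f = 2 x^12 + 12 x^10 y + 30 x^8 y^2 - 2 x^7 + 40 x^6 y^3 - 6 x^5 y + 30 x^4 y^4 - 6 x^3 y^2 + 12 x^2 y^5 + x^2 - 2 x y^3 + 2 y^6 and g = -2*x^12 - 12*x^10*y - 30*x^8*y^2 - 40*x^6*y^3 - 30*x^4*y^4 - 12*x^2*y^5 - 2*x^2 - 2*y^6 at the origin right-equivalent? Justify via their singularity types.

The Hessian of f at 0 has rank 1. Corank 1: A-series; mu = 5 gives A_5. The Hessian of g at 0 has rank 1. Corank 1: A-series; mu = 5 gives A_5. Both have type A_5, hence right-equivalent.

Yes.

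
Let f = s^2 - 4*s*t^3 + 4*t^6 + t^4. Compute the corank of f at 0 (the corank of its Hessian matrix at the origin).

1

Hessian at 0 has rank 1.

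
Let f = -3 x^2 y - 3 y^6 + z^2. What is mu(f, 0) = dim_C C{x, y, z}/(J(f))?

7

The Hessian of f at 0 has rank 1. Corank 2; j^3 = -3*x^2*y has shape L^2 M (L != M), so D-series; mu = 7 gives D_7.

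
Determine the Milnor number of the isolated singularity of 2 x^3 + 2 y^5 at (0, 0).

8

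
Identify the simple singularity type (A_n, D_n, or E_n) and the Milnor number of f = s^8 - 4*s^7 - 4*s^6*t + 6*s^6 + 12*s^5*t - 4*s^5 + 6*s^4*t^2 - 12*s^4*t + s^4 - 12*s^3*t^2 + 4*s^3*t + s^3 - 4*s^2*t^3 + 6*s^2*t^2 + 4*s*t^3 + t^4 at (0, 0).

Type E_{6}, Milnor number mu = 6.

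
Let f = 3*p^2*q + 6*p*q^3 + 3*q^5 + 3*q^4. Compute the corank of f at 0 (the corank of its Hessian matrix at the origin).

2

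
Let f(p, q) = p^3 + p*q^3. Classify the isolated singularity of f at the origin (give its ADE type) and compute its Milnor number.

Type E7, Milnor number mu = 7.

The Hessian of f at 0 is [[0, 0], [0, 0]] with rank 0, so corank 2. A Groebner basis of the Jacobian ideal J(f) in C{p,q} is {p^3, p*q^2, 3*p^2 + q^3}; counting standard monomials gives mu = 7. Corank 2; j^3 = p^3 is a perfect cube, so E-series; the 4-jet and mu = 7 give E_7.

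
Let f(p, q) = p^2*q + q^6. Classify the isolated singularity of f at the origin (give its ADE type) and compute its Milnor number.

Type D_7, Milnor number mu = 7.

The Hessian of f at 0 is [[0, 0], [0, 0]] with rank 0, so corank 2. A Groebner basis of the Jacobian ideal J(f) in C{p,q} is {p^2/6 + q^5, p^3, p*q}; counting standard monomials gives mu = 7. Corank 2; j^3 = p^2*q has shape L^2 M (L != M), so D-series; mu = 7 gives D_7.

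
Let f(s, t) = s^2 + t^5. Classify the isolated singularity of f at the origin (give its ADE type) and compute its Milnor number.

The Hessian of f at 0 has rank 1. Corank 1: A-series; mu = 4 gives A_4.

Type A_4, Milnor number mu = 4.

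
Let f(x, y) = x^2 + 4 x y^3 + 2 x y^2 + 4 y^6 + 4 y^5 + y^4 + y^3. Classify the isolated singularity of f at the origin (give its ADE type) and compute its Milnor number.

Type A2, Milnor number mu = 2.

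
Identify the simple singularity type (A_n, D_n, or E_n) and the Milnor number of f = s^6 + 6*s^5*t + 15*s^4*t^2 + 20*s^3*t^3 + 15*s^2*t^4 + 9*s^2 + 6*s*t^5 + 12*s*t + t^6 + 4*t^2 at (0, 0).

The Hessian of f at 0 has rank 1. Corank 1: A-series; mu = 5 gives A_5.

Type A_5, Milnor number mu = 5.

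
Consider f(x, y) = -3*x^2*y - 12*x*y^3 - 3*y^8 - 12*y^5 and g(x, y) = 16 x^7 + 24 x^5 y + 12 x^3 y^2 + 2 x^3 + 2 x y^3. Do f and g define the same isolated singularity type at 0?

The Hessian of f at 0 has rank 0. Corank 2; j^3 = -3*x^2*y has shape L^2 M (L != M), so D-series; mu = 9 gives D_9. The Hessian of g at 0 has rank 0. Corank 2; j^3 = 2*x^3 is a perfect cube, so E-series; the 4-jet and mu = 7 give E_7. f is D_9 but g is E_7, hence not right-equivalent.

No.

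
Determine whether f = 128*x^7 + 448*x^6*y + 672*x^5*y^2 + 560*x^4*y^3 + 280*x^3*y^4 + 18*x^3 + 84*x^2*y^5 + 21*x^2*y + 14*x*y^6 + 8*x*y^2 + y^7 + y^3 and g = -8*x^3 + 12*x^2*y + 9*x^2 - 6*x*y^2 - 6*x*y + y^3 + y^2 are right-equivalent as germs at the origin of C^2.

The Hessian of f at 0 has rank 0. Corank 2; j^3 = (2*x + y)*(3*x + y)^2 has shape L^2 M (L != M), so D-series; mu = 8 gives D_8. The Hessian of g at 0 has rank 1. Corank 1: A-series; mu = 2 gives A_2. f is D_8 but g is A_2, hence not right-equivalent.

No.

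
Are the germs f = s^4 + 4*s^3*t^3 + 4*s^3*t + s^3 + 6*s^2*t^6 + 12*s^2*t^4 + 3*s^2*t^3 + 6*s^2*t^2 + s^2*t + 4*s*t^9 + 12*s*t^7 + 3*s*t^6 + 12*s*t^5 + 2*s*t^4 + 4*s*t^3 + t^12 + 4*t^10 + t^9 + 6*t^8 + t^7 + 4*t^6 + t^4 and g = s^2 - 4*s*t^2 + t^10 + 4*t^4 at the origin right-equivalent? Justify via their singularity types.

No.

The Hessian of f at 0 has rank 0. Corank 2; j^3 = s^2*(s + t) has shape L^2 M (L != M), so D-series; mu = 5 gives D_5. The Hessian of g at 0 has rank 1. Corank 1: A-series; mu = 9 gives A_9. f is D_5 but g is A_9, hence not right-equivalent.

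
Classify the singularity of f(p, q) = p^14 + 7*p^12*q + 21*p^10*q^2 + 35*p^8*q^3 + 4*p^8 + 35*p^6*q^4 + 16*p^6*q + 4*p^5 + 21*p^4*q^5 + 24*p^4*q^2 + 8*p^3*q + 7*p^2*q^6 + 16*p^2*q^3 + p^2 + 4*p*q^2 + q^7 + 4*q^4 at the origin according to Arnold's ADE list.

A_{6}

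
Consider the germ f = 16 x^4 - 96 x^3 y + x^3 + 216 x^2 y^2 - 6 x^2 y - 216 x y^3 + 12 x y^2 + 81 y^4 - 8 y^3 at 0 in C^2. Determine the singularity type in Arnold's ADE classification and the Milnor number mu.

Type E_{6}, Milnor number mu = 6.

The Hessian of f at 0 has rank 0. Corank 2; j^3 = (x - 2*y)^3 is a perfect cube, so E-series; the 4-jet and mu = 6 give E_6.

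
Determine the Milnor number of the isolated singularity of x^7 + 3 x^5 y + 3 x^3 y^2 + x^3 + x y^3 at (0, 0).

7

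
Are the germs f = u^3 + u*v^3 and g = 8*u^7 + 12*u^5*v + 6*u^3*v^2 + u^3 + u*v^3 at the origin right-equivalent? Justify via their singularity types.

Yes.

The Hessian of f at 0 has rank 0. Corank 2; j^3 = u^3 is a perfect cube, so E-series; the 4-jet and mu = 7 give E_7. The Hessian of g at 0 has rank 0. Corank 2; j^3 = u^3 is a perfect cube, so E-series; the 4-jet and mu = 7 give E_7. Both have type E_7, hence right-equivalent.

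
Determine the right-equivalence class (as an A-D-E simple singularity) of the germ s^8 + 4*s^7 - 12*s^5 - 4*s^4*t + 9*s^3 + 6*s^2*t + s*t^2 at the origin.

D9

The Hessian of f at 0 has rank 0. Corank 2; j^3 = s*(3*s + t)^2 has shape L^2 M (L != M), so D-series; mu = 9 gives D_9.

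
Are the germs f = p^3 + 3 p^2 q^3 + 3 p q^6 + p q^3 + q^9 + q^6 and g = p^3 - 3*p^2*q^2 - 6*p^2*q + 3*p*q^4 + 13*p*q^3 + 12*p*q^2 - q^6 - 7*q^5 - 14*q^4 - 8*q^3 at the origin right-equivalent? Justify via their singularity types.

The Hessian of f at 0 has rank 0. Corank 2; j^3 = p^3 is a perfect cube, so E-series; the 4-jet and mu = 7 give E_7. The Hessian of g at 0 has rank 0. Corank 2; j^3 = (p - 2*q)^3 is a perfect cube, so E-series; the 4-jet and mu = 7 give E_7. Both have type E_7, hence right-equivalent.

Yes.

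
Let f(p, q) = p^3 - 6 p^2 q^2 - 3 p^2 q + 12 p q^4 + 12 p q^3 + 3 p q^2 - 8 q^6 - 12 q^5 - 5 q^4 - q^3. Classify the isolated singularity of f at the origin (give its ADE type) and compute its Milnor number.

The Hessian of f at 0 has rank 0. Corank 2; j^3 = (p - q)^3 is a perfect cube, so E-series; the 4-jet and mu = 6 give E_6.

Type E6, Milnor number mu = 6.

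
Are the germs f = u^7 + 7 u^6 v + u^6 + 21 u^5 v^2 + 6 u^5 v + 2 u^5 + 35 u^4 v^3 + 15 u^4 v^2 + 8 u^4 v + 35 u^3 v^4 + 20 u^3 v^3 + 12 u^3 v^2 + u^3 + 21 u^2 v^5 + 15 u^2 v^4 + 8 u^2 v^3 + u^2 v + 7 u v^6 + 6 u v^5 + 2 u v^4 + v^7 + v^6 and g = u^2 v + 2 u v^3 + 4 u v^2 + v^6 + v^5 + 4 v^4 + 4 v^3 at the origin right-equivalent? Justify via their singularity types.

The Hessian of f at 0 is [[0, 0], [0, 0]] with rank 0, so corank 2. A Groebner basis of the Jacobian ideal J(f) in C{u,v} is {u^2 + u*v + v^4, u^3, u^2*v, -u^2/6 + u*v^2}; counting standard monomials gives mu = 7. Corank 2; j^3 = u^2*(u + v) has shape L^2 M (L != M), so D-series; mu = 7 gives D_7. The Hessian of g at 0 is [[0, 0], [0, 0]] with rank 0, so corank 2. A Groebner basis of the Jacobian ideal J(g) in C{u,v} is {u^3 - u^2 - 13*u*v^2 + 14*u*v + 32*v^2, u^2*v + u^2/6 + 25*u*v^2/6 - 11*u*v/3 - 8*v^2, u*v + v^3 + 2*v^2}; counting standard monomials gives mu = 7. Corank 2; j^3 = v*(u + 2*v)^2 has shape L^2 M (L != M), so D-series; mu = 7 gives D_7. Both have type D_7, hence right-equivalent.

Yes.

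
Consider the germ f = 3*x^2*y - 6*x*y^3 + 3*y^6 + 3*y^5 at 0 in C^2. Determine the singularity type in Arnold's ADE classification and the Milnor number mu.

Type D7, Milnor number mu = 7.

The Hessian of f at 0 has rank 0. Corank 2; j^3 = 3*x^2*y has shape L^2 M (L != M), so D-series; mu = 7 gives D_7.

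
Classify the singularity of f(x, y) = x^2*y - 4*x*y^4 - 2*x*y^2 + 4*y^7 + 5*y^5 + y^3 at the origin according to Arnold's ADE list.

D_{6}

The Hessian of f at 0 has rank 0. Corank 2; j^3 = y*(x - y)^2 has shape L^2 M (L != M), so D-series; mu = 6 gives D_6.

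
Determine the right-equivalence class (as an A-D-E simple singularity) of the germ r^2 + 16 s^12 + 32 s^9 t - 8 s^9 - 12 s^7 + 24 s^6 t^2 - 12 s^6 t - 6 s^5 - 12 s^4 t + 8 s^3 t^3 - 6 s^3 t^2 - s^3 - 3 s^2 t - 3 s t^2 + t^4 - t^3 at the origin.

E6

The Hessian of f at 0 is [[0, 0, 0], [0, 0, 0], [0, 0, 2]] with rank 1, so corank 2. A Groebner basis of the Jacobian ideal J(f) in C{s,t,r} is {t^3, s^2 + 2*s*t + t^2, r}; counting standard monomials gives mu = 6. Corank 2; j^3 = -(s + t)^3 is a perfect cube, so E-series; the 4-jet and mu = 6 give E_6.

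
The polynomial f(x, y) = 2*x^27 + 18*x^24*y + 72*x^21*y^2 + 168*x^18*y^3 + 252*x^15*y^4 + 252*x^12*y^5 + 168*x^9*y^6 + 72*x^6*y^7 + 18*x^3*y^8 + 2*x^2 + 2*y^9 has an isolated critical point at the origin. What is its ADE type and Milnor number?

Type A_{8}, Milnor number mu = 8.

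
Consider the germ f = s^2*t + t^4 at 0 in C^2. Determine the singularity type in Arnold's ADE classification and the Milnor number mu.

Type D5, Milnor number mu = 5.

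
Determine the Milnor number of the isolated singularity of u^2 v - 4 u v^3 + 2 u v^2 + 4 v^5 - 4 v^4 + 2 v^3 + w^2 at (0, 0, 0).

The Hessian of f at 0 has rank 1. Corank 2; j^3 = v*(u^2 + 2*u*v + 2*v^2) splits into three distinct lines over C (the quadratic factor has nonzero discriminant), so D_4.

4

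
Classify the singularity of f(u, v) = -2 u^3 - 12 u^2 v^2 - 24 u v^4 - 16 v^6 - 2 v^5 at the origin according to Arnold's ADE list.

E_8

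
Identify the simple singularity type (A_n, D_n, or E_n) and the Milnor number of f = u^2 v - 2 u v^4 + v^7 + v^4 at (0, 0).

Type D_5, Milnor number mu = 5.

The Hessian of f at 0 is [[0, 0], [0, 0]] with rank 0, so corank 2. A Groebner basis of the Jacobian ideal J(f) in C{u,v} is {u^3, u^2/4 + v^3, u*v}; counting standard monomials gives mu = 5. Corank 2; j^3 = u^2*v has shape L^2 M (L != M), so D-series; mu = 5 gives D_5.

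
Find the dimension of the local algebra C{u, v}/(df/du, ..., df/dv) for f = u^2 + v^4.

3

The Hessian of f at 0 has rank 1. Corank 1: A-series; mu = 3 gives A_3.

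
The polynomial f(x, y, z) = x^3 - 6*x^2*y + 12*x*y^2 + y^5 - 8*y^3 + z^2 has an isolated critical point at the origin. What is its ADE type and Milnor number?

The Hessian of f at 0 is [[0, 0, 0], [0, 0, 0], [0, 0, 2]] with rank 1, so corank 2. A Groebner basis of the Jacobian ideal J(f) in C{x,y,z} is {y^4, x^2 - 4*x*y + 4*y^2, z}; counting standard monomials gives mu = 8. Corank 2; j^3 = (x - 2*y)^3 is a perfect cube, so E-series; the 5-jet and mu = 8 give E_8.

Type E8, Milnor number mu = 8.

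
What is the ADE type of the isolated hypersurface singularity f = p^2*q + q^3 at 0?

The Hessian of f at 0 has rank 0. Corank 2; j^3 = q*(p^2 + q^2) splits into three distinct lines over C (the quadratic factor has nonzero discriminant), so D_4.

D_4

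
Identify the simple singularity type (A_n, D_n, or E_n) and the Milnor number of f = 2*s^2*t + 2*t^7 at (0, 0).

The Hessian of f at 0 is [[0, 0], [0, 0]] with rank 0, so corank 2. A Groebner basis of the Jacobian ideal J(f) in C{s,t} is {s^2/7 + t^6, s^3, s*t}; counting standard monomials gives mu = 8. Corank 2; j^3 = 2*s^2*t has shape L^2 M (L != M), so D-series; mu = 8 gives D_8.

Type D8, Milnor number mu = 8.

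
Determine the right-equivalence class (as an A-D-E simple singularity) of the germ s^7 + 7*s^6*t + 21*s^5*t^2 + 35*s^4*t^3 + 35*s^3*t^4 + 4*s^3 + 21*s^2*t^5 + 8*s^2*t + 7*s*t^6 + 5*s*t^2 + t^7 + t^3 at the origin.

D_8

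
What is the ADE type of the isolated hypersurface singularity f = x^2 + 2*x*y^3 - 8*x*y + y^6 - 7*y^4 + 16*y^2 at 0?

A3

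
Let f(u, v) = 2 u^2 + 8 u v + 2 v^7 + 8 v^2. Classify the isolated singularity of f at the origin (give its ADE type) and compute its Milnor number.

The Hessian of f at 0 has rank 1. Corank 1: A-series; mu = 6 gives A_6.

Type A_{6}, Milnor number mu = 6.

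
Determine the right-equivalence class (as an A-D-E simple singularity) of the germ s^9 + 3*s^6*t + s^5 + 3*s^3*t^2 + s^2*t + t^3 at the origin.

The Hessian of f at 0 has rank 0. Corank 2; j^3 = t*(s^2 + t^2) splits into three distinct lines over C (the quadratic factor has nonzero discriminant), so D_4.

D_4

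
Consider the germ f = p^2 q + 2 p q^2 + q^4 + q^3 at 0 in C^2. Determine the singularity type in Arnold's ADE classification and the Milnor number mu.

The Hessian of f at 0 is [[0, 0], [0, 0]] with rank 0, so corank 2. A Groebner basis of the Jacobian ideal J(f) in C{p,q} is {p^3 - p^2/4 + q^2/4, p^2/4 + q^3 - q^2/4, p*q + q^2}; counting standard monomials gives mu = 5. Corank 2; j^3 = q*(p + q)^2 has shape L^2 M (L != M), so D-series; mu = 5 gives D_5.

Type D5, Milnor number mu = 5.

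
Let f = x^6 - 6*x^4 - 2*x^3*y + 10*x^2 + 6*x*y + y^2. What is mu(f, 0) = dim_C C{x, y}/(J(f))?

1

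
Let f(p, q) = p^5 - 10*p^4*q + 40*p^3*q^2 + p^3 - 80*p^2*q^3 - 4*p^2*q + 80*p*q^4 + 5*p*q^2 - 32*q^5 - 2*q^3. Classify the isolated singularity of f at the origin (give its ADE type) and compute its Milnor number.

Type D_{6}, Milnor number mu = 6.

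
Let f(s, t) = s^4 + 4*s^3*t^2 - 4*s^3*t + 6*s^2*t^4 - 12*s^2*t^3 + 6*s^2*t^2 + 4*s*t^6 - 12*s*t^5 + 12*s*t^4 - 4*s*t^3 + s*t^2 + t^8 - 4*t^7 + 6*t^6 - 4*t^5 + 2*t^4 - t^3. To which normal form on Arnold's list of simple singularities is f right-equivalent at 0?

D5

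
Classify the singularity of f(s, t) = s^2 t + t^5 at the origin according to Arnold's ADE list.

D_{6}

The Hessian of f at 0 has rank 0. Corank 2; j^3 = s^2*t has shape L^2 M (L != M), so D-series; mu = 6 gives D_6.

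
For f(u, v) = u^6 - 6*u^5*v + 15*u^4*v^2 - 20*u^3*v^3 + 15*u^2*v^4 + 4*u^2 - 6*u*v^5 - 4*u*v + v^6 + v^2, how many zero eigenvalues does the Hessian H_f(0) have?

The Hessian at 0 is [[8, -4], [-4, 2]] of rank 1; hence corank 1.

1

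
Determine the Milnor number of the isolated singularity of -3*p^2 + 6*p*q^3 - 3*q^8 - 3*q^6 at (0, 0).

The Hessian of f at 0 has rank 1. Corank 1: A-series; mu = 7 gives A_7.

7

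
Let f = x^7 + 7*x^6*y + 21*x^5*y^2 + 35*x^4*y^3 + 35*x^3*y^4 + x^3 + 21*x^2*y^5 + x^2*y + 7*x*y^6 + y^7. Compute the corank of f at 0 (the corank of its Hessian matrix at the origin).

2

The Hessian at 0 is [[0, 0], [0, 0]] of rank 0; hence corank 2.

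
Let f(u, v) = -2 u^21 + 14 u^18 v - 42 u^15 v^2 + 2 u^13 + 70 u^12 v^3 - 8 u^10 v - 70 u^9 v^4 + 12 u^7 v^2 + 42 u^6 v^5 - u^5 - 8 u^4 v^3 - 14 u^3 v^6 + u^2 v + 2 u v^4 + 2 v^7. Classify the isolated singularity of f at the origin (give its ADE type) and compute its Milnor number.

The Hessian of f at 0 has rank 0. Corank 2; j^3 = u^2*v has shape L^2 M (L != M), so D-series; mu = 8 gives D_8.

Type D_{8}, Milnor number mu = 8.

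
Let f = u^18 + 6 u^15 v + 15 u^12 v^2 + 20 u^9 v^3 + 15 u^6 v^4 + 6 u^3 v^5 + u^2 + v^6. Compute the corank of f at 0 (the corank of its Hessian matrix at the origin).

1

The Hessian at 0 is [[2, 0], [0, 0]] of rank 1; hence corank 1.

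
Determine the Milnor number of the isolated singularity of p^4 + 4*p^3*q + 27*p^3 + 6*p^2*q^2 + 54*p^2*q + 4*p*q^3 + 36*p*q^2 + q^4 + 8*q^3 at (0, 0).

The Hessian of f at 0 is [[0, 0], [0, 0]] with rank 0, so corank 2. A Groebner basis of the Jacobian ideal J(f) in C{p,q} is {q^4, p*q^2 + 7*q^3/9, p^2 + 4*p*q/3 + 4*q^2/9}; counting standard monomials gives mu = 6. Corank 2; j^3 = (3*p + 2*q)^3 is a perfect cube, so E-series; the 4-jet and mu = 6 give E_6.

6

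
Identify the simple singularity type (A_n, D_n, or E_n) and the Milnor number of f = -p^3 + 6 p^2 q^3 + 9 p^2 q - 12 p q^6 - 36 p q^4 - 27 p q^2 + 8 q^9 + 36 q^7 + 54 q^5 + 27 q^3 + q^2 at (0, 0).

Type A2, Milnor number mu = 2.

The Hessian of f at 0 has rank 1. Corank 1: A-series; mu = 2 gives A_2.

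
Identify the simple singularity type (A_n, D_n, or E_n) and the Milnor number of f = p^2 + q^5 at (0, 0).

The Hessian of f at 0 is [[2, 0], [0, 0]] with rank 1, so corank 1. A Groebner basis of the Jacobian ideal J(f) in C{p,q} is {q^4, p}; counting standard monomials gives mu = 4. Corank 1: A-series; mu = 4 gives A_4.

Type A_4, Milnor number mu = 4.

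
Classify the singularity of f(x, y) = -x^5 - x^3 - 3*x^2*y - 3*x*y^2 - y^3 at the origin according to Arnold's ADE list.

E_8

The Hessian of f at 0 is [[0, 0], [0, 0]] with rank 0, so corank 2. A Groebner basis of the Jacobian ideal J(f) in C{x,y} is {y^5, x*y^3 + 3*y^4/4, x^2 + 2*x*y + y^2}; counting standard monomials gives mu = 8. Corank 2; j^3 = -(x + y)^3 is a perfect cube, so E-series; the 5-jet and mu = 8 give E_8.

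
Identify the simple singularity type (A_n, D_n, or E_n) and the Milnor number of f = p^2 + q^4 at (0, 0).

Type A_3, Milnor number mu = 3.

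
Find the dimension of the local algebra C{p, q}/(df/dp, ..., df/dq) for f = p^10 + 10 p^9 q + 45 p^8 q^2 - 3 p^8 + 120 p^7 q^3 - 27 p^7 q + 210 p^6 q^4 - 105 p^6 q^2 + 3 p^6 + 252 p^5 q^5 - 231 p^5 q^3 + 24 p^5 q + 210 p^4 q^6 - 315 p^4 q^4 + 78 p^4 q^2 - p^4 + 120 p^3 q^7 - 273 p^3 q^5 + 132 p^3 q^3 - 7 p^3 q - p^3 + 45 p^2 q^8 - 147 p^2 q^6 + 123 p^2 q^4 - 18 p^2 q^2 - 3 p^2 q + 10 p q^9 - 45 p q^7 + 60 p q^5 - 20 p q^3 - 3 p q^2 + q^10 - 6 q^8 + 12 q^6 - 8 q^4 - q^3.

7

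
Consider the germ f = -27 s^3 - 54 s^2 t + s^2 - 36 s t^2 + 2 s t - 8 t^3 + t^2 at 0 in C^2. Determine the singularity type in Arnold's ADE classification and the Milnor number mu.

The Hessian of f at 0 has rank 1. Corank 1: A-series; mu = 2 gives A_2.

Type A_{2}, Milnor number mu = 2.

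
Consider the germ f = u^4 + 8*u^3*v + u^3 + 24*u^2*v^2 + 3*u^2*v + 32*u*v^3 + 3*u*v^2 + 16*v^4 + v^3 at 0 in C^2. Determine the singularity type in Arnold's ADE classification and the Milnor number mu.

Type E_6, Milnor number mu = 6.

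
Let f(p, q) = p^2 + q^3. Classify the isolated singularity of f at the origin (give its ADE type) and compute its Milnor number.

Type A2, Milnor number mu = 2.

The Hessian of f at 0 has rank 1. Corank 1: A-series; mu = 2 gives A_2.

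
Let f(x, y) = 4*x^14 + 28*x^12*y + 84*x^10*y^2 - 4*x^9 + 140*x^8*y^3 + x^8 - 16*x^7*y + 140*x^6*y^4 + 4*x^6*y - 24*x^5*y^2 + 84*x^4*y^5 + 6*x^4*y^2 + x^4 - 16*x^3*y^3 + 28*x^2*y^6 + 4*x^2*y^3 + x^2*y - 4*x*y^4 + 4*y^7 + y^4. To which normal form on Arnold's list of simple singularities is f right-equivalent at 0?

The Hessian of f at 0 has rank 0. Corank 2; j^3 = x^2*y has shape L^2 M (L != M), so D-series; mu = 5 gives D_5.

D_{5}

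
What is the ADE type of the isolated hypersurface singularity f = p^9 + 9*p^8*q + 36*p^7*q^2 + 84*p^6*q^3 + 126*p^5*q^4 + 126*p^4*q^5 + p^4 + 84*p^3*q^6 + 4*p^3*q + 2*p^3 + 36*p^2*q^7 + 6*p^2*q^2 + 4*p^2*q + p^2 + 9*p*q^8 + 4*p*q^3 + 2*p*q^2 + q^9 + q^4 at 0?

The Hessian of f at 0 has rank 1. Corank 1: A-series; mu = 8 gives A_8.

A_{8}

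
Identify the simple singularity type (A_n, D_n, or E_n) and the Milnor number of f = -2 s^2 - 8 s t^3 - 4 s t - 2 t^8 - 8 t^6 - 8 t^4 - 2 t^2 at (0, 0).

Type A_{7}, Milnor number mu = 7.

The Hessian of f at 0 is [[-4, -4], [-4, -4]] with rank 1, so corank 1. A Groebner basis of the Jacobian ideal J(f) in C{s,t} is {s^3 - 3*s*t^2 + s + t, s^2*t + 2*s*t^2 - s/2 - t/2, s/2 + t^3 + t/2}; counting standard monomials gives mu = 7. Corank 1: A-series; mu = 7 gives A_7.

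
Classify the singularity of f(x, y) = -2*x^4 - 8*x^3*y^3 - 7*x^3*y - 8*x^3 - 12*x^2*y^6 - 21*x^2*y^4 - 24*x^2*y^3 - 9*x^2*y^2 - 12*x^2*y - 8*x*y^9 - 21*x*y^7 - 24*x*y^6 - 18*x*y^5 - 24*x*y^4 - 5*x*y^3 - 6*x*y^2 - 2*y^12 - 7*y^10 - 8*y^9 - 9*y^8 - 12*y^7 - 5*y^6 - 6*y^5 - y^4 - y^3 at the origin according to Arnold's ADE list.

E_{7}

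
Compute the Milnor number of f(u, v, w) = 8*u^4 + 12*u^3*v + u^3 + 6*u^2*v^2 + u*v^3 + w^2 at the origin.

7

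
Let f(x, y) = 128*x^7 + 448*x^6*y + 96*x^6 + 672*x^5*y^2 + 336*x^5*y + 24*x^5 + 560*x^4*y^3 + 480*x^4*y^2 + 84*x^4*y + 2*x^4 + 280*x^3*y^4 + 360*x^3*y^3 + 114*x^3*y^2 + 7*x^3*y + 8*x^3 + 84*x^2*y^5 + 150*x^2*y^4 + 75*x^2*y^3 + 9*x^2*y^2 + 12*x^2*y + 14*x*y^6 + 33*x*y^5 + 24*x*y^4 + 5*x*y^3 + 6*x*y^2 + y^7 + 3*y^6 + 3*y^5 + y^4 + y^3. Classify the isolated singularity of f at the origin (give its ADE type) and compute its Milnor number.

The Hessian of f at 0 has rank 0. Corank 2; j^3 = (2*x + y)^3 is a perfect cube, so E-series; the 4-jet and mu = 7 give E_7.

Type E_7, Milnor number mu = 7.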